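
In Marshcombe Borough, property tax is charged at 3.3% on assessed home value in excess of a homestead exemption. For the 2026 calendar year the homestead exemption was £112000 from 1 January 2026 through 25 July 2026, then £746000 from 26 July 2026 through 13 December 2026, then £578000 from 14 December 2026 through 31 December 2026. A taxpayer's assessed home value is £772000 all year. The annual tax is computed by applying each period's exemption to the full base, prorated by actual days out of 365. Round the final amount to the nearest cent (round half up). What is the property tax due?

1 January – 25 July 2026: 206 days, exemption £112000 → (£772000 − £112000) × 3.3% × 206/365 = £12292.2740
26 July – 13 December 2026: 141 days, exemption £746000 → (£772000 − £746000) × 3.3% × 141/365 = £331.4466
14 December – 31 December 2026: 18 days, exemption £578000 → (£772000 − £578000) × 3.3% × 18/365 = £315.7151
Total = £12939.4356

£12939.44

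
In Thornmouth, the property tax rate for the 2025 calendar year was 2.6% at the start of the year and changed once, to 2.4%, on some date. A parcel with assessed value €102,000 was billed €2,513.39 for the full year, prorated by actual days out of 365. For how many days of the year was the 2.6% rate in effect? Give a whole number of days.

Let d = days at the first rate; then 365 − d days at the second rate.
€102,000 × [2.6%·d + 2.4%·(365−d)] / 365 = €2,513.39
Solving gives d = 117, so the new rate took effect on 28 April 2025.

117 days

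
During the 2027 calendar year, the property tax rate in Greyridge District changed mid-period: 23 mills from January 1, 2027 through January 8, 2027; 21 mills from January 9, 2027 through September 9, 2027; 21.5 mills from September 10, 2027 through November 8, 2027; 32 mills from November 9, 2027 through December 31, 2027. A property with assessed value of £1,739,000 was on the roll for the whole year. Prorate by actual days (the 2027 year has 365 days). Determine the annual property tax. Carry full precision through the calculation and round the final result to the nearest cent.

January 1 – January 8, 2027: 8 days at 23 mills → £1,739,000 × 2.3% × 8/365 = £876.6466
January 9 – September 9, 2027: 244 days at 21 mills → £1,739,000 × 2.1% × 244/365 = £24,412.7014
September 10 – November 8, 2027: 60 days at 21.5 mills → £1,739,000 × 2.15% × 60/365 = £6,146.0548
November 9 – December 31, 2027: 53 days at 32 mills → £1,739,000 × 3.2% × 53/365 = £8,080.3945
Total = £39,515.7973

£39,515.80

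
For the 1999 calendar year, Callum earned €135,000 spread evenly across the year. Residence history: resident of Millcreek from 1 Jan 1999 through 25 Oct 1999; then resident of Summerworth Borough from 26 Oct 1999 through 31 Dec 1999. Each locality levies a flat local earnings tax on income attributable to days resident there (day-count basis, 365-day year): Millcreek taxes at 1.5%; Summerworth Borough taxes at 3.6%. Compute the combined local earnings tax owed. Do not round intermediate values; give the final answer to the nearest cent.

Millcreek, 1 Jan – 25 Oct 1999: 298 days → €135,000 × 1.5% × 298/365 = €1,653.2877
Summerworth Borough, 26 Oct – 31 Dec 1999: 67 days → €135,000 × 3.6% × 67/365 = €892.1096
Total = €2,545.3973

€2,545.40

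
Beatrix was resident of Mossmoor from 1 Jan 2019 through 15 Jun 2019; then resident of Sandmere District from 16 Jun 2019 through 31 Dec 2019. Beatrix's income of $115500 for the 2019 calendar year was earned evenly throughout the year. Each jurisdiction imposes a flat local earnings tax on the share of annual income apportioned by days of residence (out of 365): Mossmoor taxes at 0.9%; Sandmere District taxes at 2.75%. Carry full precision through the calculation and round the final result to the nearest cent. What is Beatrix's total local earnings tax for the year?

Mossmoor, 1 Jan – 15 Jun 2019: 166 days → $115500 × 0.9% × 166/365 = $472.7589
Sandmere District, 16 Jun – 31 Dec 2019: 199 days → $115500 × 2.75% × 199/365 = $1731.7089
Total = $2204.4678

$2204.47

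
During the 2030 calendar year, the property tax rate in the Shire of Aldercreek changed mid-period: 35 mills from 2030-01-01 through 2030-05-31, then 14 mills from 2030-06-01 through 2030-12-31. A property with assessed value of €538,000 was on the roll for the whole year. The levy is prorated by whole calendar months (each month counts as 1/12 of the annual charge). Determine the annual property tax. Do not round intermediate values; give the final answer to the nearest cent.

2030-01-01 to 2030-05-31: 5 months at 35 mills → €538,000 × 3.5% × 5/12 = €7,845.8333
2030-06-01 to 2030-12-31: 7 months at 14 mills → €538,000 × 1.4% × 7/12 = €4,393.6667
Total = €12,239.5000

€12,239.50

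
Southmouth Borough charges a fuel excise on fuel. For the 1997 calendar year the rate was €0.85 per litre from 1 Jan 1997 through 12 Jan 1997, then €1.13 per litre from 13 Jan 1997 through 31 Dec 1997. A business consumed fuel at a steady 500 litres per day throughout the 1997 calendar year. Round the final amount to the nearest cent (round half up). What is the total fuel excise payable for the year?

1 Jan – 12 Jan 1997: 12 days × 500 litres/day = 6,000 litres at €0.85/litre → €5,100.00
13 Jan – 31 Dec 1997: 353 days × 500 litres/day = 176,500 litres at €1.13/litre → €199,445.00

€204,545.00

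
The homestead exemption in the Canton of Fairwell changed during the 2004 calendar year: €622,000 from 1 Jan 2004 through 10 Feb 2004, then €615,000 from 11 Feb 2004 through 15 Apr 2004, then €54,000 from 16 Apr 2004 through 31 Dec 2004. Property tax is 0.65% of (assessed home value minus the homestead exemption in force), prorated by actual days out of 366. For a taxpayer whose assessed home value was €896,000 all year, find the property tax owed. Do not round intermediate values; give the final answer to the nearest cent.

€4,411.81

1 Jan – 10 Feb 2004: 41 days, exemption €622,000 → (€896,000 − €622,000) × 0.65% × 41/366 = €199.5109
11 Feb – 15 Apr 2004: 65 days, exemption €615,000 → (€896,000 − €615,000) × 0.65% × 65/366 = €324.3784
16 Apr – 31 Dec 2004: 260 days, exemption €54,000 → (€896,000 − €54,000) × 0.65% × 260/366 = €3,887.9235
Total = €4,411.8128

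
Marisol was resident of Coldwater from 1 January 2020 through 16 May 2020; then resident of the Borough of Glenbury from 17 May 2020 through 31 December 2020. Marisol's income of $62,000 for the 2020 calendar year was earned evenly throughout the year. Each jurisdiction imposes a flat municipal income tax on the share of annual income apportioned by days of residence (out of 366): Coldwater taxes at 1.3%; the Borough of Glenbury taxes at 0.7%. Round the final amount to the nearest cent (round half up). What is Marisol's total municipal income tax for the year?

Coldwater, 1 January – 16 May 2020: 137 days → $62,000 × 1.3% × 137/366 = $301.6995
The Borough of Glenbury, 17 May – 31 December 2020: 229 days → $62,000 × 0.7% × 229/366 = $271.5464
Total = $573.2459

$573.25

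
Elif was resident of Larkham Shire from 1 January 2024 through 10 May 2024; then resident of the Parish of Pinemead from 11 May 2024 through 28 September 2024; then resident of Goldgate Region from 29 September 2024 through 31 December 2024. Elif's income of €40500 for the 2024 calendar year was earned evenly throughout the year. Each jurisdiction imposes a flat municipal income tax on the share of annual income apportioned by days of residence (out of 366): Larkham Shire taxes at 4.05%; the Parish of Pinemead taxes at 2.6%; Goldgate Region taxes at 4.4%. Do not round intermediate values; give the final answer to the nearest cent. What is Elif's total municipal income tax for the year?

Larkham Shire, 1 January – 10 May 2024: 131 days → €40500 × 4.05% × 131/366 = €587.0840
The Parish of Pinemead, 11 May – 28 September 2024: 141 days → €40500 × 2.6% × 141/366 = €405.6639
Goldgate Region, 29 September – 31 December 2024: 94 days → €40500 × 4.4% × 94/366 = €457.6721
Total = €1450.4201

€1450.42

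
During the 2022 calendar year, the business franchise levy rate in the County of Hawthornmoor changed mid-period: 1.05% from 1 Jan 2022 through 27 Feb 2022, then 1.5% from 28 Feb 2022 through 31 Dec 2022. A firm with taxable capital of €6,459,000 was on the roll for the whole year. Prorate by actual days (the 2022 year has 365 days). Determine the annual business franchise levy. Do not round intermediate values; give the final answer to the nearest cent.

1 Jan – 27 Feb 2022: 58 days at 1.05% → €6,459,000 × 1.05% × 58/365 = €10,776.7973
28 Feb – 31 Dec 2022: 307 days at 1.5% → €6,459,000 × 1.5% × 307/365 = €81,489.5753
Total = €92,266.3726

€92,266.37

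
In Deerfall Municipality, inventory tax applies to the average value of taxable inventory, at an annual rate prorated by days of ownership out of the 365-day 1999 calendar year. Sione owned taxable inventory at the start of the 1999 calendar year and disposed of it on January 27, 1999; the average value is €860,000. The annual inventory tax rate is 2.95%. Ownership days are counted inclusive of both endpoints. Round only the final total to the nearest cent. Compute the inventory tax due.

Days held (January 1 – January 27, 1999): 27 out of 365
Tax = €860,000 × 2.95% × 27/365 = €1,876.6849

€1,876.68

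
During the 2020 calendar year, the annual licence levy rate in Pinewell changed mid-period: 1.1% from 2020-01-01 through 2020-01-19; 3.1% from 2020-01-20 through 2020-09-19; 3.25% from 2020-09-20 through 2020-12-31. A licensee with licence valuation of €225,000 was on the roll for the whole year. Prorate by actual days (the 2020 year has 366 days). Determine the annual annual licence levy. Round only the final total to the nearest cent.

€6,836.37

2020-01-01 to 2020-01-19: 19 days at 1.1% → €225,000 × 1.1% × 19/366 = €128.4836
2020-01-20 to 2020-09-19: 244 days at 3.1% → €225,000 × 3.1% × 244/366 = €4,650.0000
2020-09-20 to 2020-12-31: 103 days at 3.25% → €225,000 × 3.25% × 103/366 = €2,057.8893
Total = €6,836.3730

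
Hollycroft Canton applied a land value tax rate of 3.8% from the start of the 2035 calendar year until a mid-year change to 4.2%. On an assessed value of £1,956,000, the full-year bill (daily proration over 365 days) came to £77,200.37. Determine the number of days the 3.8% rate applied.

231 days

Let d = days at the first rate; then 365 − d days at the second rate.
£1,956,000 × [3.8%·d + 4.2%·(365−d)] / 365 = £77,200.37
Solving gives d = 231, so the new rate took effect on 20 August 2035.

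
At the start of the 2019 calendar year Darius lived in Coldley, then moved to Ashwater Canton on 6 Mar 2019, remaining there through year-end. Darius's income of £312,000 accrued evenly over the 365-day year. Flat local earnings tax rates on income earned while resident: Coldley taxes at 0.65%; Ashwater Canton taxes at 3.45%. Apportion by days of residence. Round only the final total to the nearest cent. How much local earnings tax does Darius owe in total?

£9,232.21

Coldley, 1 Jan – 5 Mar 2019: 64 days → £312,000 × 0.65% × 64/365 = £355.5945
Ashwater Canton, 6 Mar – 31 Dec 2019: 301 days → £312,000 × 3.45% × 301/365 = £8,876.6137
Total = £9,232.2082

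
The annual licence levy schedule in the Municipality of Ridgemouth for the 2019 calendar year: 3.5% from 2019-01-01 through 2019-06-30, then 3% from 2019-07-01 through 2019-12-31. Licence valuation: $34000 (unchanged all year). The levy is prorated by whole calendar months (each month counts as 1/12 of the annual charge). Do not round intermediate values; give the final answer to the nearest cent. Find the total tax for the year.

2019-01-01 to 2019-06-30: 6 months at 3.5% → $34000 × 3.5% × 6/12 = $595.0000
2019-07-01 to 2019-12-31: 6 months at 3% → $34000 × 3% × 6/12 = $510.0000
Total = $1105.0000

$1105.00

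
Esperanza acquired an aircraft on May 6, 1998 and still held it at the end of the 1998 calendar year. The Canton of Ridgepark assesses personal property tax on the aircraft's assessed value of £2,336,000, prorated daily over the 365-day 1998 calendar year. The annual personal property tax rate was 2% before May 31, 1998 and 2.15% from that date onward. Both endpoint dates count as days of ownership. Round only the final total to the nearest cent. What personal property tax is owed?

May 6 – May 30, 1998: 25 days at 2% → £2,336,000 × 2% × 25/365 = £3,200.0000
May 31 – December 31, 1998: 215 days at 2.15% → £2,336,000 × 2.15% × 215/365 = £29,584.0000
Total = £32,784.0000

£32,784.00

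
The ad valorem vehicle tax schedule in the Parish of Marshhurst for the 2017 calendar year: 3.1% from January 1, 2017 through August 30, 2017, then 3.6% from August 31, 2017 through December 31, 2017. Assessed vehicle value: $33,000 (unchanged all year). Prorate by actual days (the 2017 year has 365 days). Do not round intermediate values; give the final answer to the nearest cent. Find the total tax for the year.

January 1 – August 30, 2017: 242 days at 3.1% → $33,000 × 3.1% × 242/365 = $678.2630
August 31 – December 31, 2017: 123 days at 3.6% → $33,000 × 3.6% × 123/365 = $400.3397
Total = $1,078.6027

$1,078.60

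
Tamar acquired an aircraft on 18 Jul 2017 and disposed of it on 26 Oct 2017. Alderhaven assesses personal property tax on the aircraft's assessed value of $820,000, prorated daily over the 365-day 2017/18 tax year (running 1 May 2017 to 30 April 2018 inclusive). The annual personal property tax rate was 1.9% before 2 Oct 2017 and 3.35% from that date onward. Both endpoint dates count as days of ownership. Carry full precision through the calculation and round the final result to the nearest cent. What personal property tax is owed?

18 Jul – 1 Oct 2017: 76 days at 1.9% → $820,000 × 1.9% × 76/365 = $3,244.0548
2 Oct – 26 Oct 2017: 25 days at 3.35% → $820,000 × 3.35% × 25/365 = $1,881.5068
Total = $5,125.5616

$5,125.56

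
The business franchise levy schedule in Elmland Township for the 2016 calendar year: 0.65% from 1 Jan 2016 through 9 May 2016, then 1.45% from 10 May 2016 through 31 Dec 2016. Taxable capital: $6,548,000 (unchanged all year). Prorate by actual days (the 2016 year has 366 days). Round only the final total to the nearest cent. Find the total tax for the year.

$76,339.66

1 Jan – 9 May 2016: 130 days at 0.65% → $6,548,000 × 0.65% × 130/366 = $15,117.6503
10 May – 31 Dec 2016: 236 days at 1.45% → $6,548,000 × 1.45% × 236/366 = $61,222.0109
Total = $76,339.6612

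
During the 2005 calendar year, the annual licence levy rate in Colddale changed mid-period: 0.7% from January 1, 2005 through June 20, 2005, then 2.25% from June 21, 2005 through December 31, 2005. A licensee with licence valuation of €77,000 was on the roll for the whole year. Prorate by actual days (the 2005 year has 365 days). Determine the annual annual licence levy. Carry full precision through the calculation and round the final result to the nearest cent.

January 1 – June 20, 2005: 171 days at 0.7% → €77,000 × 0.7% × 171/365 = €252.5178
June 21 – December 31, 2005: 194 days at 2.25% → €77,000 × 2.25% × 194/365 = €920.8356
Total = €1,173.3534

€1,173.35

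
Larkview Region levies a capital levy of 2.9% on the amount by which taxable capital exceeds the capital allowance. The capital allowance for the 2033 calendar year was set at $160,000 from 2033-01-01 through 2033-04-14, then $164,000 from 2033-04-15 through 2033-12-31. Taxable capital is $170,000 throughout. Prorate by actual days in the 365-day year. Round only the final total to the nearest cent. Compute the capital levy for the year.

$207.05

2033-01-01 to 2033-04-14: 104 days, exemption $160,000 → ($170,000 − $160,000) × 2.9% × 104/365 = $82.6301
2033-04-15 to 2033-12-31: 261 days, exemption $164,000 → ($170,000 − $164,000) × 2.9% × 261/365 = $124.4219
Total = $207.0521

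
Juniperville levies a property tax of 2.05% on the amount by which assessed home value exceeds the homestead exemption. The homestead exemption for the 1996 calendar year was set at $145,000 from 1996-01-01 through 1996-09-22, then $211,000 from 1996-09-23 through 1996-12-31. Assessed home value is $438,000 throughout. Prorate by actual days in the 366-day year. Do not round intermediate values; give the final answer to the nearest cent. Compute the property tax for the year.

$5,636.83

1996-01-01 to 1996-09-22: 266 days, exemption $145,000 → ($438,000 − $145,000) × 2.05% × 266/366 = $4,365.3798
1996-09-23 to 1996-12-31: 100 days, exemption $211,000 → ($438,000 − $211,000) × 2.05% × 100/366 = $1,271.4481
Total = $5,636.8279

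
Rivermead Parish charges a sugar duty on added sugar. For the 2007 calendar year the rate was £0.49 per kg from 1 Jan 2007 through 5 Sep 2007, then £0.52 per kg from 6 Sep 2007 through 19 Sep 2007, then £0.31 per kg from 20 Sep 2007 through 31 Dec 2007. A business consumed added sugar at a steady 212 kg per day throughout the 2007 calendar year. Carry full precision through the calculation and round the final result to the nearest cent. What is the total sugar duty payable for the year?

1 Jan – 5 Sep 2007: 248 days × 212 kg/day = 52,576 kg at £0.49/kg → £25,762.24
6 Sep – 19 Sep 2007: 14 days × 212 kg/day = 2,968 kg at £0.52/kg → £1,543.36
20 Sep – 31 Dec 2007: 103 days × 212 kg/day = 21,836 kg at £0.31/kg → £6,769.16

£34,074.76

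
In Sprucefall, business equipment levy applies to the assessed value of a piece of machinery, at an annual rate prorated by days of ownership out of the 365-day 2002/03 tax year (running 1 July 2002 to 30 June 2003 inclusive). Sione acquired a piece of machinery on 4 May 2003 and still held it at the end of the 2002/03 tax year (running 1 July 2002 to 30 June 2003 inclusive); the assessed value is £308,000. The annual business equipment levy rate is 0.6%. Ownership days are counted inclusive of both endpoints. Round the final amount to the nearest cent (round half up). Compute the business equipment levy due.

£293.65

Days held (4 May – 30 June 2003): 58 out of 365
Tax = £308,000 × 0.6% × 58/365 = £293.6548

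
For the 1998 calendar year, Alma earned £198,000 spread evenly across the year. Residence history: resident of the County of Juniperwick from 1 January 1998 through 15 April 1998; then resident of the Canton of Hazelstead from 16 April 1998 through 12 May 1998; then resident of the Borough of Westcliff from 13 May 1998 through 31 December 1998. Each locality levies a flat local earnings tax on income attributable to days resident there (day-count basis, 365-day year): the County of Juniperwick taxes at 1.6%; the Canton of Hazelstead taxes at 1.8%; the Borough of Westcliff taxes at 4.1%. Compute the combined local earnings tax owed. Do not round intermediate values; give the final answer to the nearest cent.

The County of Juniperwick, 1 January – 15 April 1998: 105 days → £198,000 × 1.6% × 105/365 = £911.3425
The Canton of Hazelstead, 16 April – 12 May 1998: 27 days → £198,000 × 1.8% × 27/365 = £263.6384
The Borough of Westcliff, 13 May – 31 December 1998: 233 days → £198,000 × 4.1% × 233/365 = £5,182.1753
Total = £6,357.1562

£6,357.16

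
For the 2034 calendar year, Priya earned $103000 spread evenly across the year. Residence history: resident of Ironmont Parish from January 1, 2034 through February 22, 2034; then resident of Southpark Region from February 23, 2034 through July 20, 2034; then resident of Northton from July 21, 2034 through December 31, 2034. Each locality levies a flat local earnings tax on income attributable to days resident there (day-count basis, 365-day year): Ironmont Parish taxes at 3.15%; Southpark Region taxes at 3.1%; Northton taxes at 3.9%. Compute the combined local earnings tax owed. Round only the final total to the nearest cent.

$3570.71

Ironmont Parish, January 1 – February 22, 2034: 53 days → $103000 × 3.15% × 53/365 = $471.1192
Southpark Region, February 23 – July 20, 2034: 148 days → $103000 × 3.1% × 148/365 = $1294.6959
Northton, July 21 – December 31, 2034: 164 days → $103000 × 3.9% × 164/365 = $1804.8986
Total = $3570.7137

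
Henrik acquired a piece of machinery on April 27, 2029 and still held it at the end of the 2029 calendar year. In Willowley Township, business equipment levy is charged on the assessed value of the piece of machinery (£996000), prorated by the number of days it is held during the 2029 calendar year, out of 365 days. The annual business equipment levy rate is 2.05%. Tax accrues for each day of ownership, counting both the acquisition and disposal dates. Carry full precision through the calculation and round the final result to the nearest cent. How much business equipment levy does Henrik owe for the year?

Days held (April 27 – December 31, 2029): 249 out of 365
Tax = £996000 × 2.05% × 249/365 = £13928.9918

£13928.99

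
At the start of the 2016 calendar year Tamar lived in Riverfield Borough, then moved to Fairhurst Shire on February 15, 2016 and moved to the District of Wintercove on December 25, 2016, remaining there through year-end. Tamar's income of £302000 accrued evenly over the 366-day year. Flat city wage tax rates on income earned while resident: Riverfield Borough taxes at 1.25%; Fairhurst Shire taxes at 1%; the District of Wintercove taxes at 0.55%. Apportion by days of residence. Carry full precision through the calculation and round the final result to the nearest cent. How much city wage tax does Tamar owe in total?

Riverfield Borough, January 1 – February 14, 2016: 45 days → £302000 × 1.25% × 45/366 = £464.1393
Fairhurst Shire, February 15 – December 24, 2016: 314 days → £302000 × 1% × 314/366 = £2590.9290
The District of Wintercove, December 25 – December 31, 2016: 7 days → £302000 × 0.55% × 7/366 = £31.7678
Total = £3086.8361

£3086.84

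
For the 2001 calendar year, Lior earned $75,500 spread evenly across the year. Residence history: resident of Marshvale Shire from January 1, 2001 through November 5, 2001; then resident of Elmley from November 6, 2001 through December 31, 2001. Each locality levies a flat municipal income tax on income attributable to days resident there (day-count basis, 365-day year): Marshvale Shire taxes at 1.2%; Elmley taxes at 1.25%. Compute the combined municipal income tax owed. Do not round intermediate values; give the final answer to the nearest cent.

Marshvale Shire, January 1 – November 5, 2001: 309 days → $75,500 × 1.2% × 309/365 = $766.9973
Elmley, November 6 – December 31, 2001: 56 days → $75,500 × 1.25% × 56/365 = $144.7945
Total = $911.7918

$911.79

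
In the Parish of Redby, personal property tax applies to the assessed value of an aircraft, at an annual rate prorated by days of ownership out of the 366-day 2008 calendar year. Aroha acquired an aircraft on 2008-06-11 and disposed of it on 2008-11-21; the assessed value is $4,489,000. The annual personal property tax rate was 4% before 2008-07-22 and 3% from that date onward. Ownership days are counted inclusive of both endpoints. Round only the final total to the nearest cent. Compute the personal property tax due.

$65,372.60

2008-06-11 to 2008-07-21: 41 days at 4% → $4,489,000 × 4% × 41/366 = $20,114.6448
2008-07-22 to 2008-11-21: 123 days at 3% → $4,489,000 × 3% × 123/366 = $45,257.9508
Total = $65,372.5956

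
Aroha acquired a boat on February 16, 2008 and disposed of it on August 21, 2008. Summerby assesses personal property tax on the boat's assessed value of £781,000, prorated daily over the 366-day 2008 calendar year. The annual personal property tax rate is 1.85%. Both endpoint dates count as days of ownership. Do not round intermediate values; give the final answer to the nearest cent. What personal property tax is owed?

Days held (February 16 – August 21, 2008): 188 out of 366
Tax = £781,000 × 1.85% × 188/366 = £7,421.6339

£7,421.63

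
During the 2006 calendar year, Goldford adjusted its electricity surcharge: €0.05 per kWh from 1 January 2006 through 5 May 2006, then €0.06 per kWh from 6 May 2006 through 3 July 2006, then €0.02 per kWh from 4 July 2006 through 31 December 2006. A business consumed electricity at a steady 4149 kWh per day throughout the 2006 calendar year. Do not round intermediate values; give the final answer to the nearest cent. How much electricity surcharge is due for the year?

1 January – 5 May 2006: 125 days × 4149 kWh/day = 518,625 kWh at €0.05/kWh → €25931.25
6 May – 3 July 2006: 59 days × 4149 kWh/day = 244,791 kWh at €0.06/kWh → €14687.46
4 July – 31 December 2006: 181 days × 4149 kWh/day = 750,969 kWh at €0.02/kWh → €15019.38

€55638.09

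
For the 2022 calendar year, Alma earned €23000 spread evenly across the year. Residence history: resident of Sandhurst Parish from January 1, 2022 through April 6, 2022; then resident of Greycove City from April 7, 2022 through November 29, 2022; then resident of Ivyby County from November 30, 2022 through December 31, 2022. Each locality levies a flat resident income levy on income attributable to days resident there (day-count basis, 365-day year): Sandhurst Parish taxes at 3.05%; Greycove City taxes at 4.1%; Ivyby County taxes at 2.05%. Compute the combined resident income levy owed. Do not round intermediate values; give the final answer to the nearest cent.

€838.15

Sandhurst Parish, January 1 – April 6, 2022: 96 days → €23000 × 3.05% × 96/365 = €184.5041
Greycove City, April 7 – November 29, 2022: 237 days → €23000 × 4.1% × 237/365 = €612.3041
Ivyby County, November 30 – December 31, 2022: 32 days → €23000 × 2.05% × 32/365 = €41.3370
Total = €838.1452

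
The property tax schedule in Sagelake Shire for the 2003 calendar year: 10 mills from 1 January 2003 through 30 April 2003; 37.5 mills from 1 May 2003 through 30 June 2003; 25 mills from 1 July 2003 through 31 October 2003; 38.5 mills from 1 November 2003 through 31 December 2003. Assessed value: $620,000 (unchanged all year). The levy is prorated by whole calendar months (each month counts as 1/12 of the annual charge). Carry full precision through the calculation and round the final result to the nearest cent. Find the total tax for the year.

$15,086.67

1 January – 30 April 2003: 4 months at 10 mills → $620,000 × 1% × 4/12 = $2,066.6667
1 May – 30 June 2003: 2 months at 37.5 mills → $620,000 × 3.75% × 2/12 = $3,875.0000
1 July – 31 October 2003: 4 months at 25 mills → $620,000 × 2.5% × 4/12 = $5,166.6667
1 November – 31 December 2003: 2 months at 38.5 mills → $620,000 × 3.85% × 2/12 = $3,978.3333
Total = $15,086.6667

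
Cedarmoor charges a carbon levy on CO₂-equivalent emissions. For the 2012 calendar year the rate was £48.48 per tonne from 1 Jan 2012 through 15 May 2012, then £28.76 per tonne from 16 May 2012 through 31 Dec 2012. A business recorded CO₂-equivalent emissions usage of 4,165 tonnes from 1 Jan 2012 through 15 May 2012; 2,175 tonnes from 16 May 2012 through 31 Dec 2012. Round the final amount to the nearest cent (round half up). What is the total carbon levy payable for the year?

1 Jan – 15 May 2012: 4,165 tonnes at £48.48/tonne → £201919.20
16 May – 31 Dec 2012: 2,175 tonnes at £28.76/tonne → £62553.00

£264472.20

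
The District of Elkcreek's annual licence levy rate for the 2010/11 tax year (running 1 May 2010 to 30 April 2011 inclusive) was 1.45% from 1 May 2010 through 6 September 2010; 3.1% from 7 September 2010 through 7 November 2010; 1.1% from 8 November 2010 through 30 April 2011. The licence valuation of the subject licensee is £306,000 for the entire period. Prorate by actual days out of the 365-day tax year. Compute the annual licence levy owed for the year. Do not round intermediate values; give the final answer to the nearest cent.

£4,784.08

1 May – 6 September 2010: 129 days at 1.45% → £306,000 × 1.45% × 129/365 = £1,568.1452
7 September – 7 November 2010: 62 days at 3.1% → £306,000 × 3.1% × 62/365 = £1,611.3205
8 November 2010 – 30 April 2011: 174 days at 1.1% → £306,000 × 1.1% × 174/365 = £1,604.6137
Total = £4,784.0795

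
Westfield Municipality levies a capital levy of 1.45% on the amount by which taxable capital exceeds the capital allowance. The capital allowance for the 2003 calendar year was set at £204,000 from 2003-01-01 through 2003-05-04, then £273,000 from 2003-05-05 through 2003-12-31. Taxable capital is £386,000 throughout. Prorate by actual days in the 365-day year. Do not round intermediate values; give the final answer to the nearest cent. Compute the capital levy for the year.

2003-01-01 to 2003-05-04: 124 days, exemption £204,000 → (£386,000 − £204,000) × 1.45% × 124/365 = £896.5370
2003-05-05 to 2003-12-31: 241 days, exemption £273,000 → (£386,000 − £273,000) × 1.45% × 241/365 = £1,081.8589
Total = £1,978.3959

£1,978.40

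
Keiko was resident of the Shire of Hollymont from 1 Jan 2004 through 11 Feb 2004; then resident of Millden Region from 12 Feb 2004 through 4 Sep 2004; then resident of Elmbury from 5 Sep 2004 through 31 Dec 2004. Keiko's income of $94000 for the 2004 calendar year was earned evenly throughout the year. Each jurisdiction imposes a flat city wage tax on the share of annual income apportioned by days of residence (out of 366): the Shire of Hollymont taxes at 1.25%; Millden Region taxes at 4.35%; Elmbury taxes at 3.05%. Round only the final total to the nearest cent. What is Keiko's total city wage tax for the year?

$3360.63

The Shire of Hollymont, 1 Jan – 11 Feb 2004: 42 days → $94000 × 1.25% × 42/366 = $134.8361
Millden Region, 12 Feb – 4 Sep 2004: 206 days → $94000 × 4.35% × 206/366 = $2301.4590
Elmbury, 5 Sep – 31 Dec 2004: 118 days → $94000 × 3.05% × 118/366 = $924.3333
Total = $3360.6284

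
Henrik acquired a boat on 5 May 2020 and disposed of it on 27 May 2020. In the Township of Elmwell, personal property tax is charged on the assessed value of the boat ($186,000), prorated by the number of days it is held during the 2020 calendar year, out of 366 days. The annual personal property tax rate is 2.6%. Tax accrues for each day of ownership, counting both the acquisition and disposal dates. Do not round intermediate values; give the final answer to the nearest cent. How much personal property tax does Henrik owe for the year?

Days held (5 May – 27 May 2020): 23 out of 366
Tax = $186,000 × 2.6% × 23/366 = $303.9016

$303.90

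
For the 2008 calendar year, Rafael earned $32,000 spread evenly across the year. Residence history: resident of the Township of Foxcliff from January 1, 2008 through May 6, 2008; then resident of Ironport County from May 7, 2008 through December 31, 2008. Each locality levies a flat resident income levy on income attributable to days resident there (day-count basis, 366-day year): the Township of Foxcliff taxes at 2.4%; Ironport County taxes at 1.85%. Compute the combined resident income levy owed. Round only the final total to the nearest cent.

The Township of Foxcliff, January 1 – May 6, 2008: 127 days → $32,000 × 2.4% × 127/366 = $266.4918
Ironport County, May 7 – December 31, 2008: 239 days → $32,000 × 1.85% × 239/366 = $386.5792
Total = $653.0710

$653.07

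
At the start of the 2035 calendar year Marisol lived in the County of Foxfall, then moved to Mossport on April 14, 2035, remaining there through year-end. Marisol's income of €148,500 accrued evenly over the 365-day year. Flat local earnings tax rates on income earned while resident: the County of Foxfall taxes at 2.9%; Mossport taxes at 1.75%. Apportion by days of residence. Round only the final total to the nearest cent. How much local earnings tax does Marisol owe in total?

€3,080.66

The County of Foxfall, January 1 – April 13, 2035: 103 days → €148,500 × 2.9% × 103/365 = €1,215.2589
Mossport, April 14 – December 31, 2035: 262 days → €148,500 × 1.75% × 262/365 = €1,865.4041
Total = €3,080.6630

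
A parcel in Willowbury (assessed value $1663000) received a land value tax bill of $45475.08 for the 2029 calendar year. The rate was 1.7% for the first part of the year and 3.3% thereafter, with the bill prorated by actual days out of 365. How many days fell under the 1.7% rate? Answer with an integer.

Let d = days at the first rate; then 365 − d days at the second rate.
$1663000 × [1.7%·d + 3.3%·(365−d)] / 365 = $45475.08
Solving gives d = 129, so the new rate took effect on 10 May 2029.

129 days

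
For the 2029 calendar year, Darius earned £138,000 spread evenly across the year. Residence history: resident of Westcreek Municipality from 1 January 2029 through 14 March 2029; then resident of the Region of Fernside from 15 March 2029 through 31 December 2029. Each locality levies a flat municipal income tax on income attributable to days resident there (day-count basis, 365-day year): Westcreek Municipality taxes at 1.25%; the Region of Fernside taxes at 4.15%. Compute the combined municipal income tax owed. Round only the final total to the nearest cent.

Westcreek Municipality, 1 January – 14 March 2029: 73 days → £138,000 × 1.25% × 73/365 = £345.0000
The Region of Fernside, 15 March – 31 December 2029: 292 days → £138,000 × 4.15% × 292/365 = £4,581.6000
Total = £4,926.6000

£4,926.60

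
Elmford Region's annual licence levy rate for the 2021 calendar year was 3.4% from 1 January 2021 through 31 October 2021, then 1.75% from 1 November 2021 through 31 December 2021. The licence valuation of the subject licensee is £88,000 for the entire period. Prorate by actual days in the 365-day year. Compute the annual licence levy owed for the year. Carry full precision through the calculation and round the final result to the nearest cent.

£2,749.34

1 January – 31 October 2021: 304 days at 3.4% → £88,000 × 3.4% × 304/365 = £2,491.9671
1 November – 31 December 2021: 61 days at 1.75% → £88,000 × 1.75% × 61/365 = £257.3699
Total = £2,749.3370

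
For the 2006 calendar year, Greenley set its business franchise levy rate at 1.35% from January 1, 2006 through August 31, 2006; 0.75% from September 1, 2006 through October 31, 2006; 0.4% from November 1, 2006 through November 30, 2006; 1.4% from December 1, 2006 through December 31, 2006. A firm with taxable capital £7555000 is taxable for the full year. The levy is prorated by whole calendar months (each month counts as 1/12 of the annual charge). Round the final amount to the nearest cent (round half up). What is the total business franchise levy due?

January 1 – August 31, 2006: 8 months at 1.35% → £7555000 × 1.35% × 8/12 = £67995.0000
September 1 – October 31, 2006: 2 months at 0.75% → £7555000 × 0.75% × 2/12 = £9443.7500
November 1 – November 30, 2006: 1 month at 0.4% → £7555000 × 0.4% × 1/12 = £2518.3333
December 1 – December 31, 2006: 1 month at 1.4% → £7555000 × 1.4% × 1/12 = £8814.1667
Total = £88771.2500

£88771.25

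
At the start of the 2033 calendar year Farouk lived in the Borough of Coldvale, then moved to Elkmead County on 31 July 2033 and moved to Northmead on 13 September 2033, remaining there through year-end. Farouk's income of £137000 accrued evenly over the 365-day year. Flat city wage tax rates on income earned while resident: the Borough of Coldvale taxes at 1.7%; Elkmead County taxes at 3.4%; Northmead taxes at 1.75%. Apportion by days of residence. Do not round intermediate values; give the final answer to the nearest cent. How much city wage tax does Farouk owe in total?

The Borough of Coldvale, 1 January – 30 July 2033: 211 days → £137000 × 1.7% × 211/365 = £1346.3534
Elkmead County, 31 July – 12 September 2033: 44 days → £137000 × 3.4% × 44/365 = £561.5123
Northmead, 13 September – 31 December 2033: 110 days → £137000 × 1.75% × 110/365 = £722.5342
Total = £2630.4000

£2630.40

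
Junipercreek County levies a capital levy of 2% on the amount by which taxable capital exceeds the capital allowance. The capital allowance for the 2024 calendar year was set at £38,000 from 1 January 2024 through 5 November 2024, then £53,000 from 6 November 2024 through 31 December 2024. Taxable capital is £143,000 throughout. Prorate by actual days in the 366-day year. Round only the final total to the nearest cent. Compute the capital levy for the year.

£2,054.10

1 January – 5 November 2024: 310 days, exemption £38,000 → (£143,000 − £38,000) × 2% × 310/366 = £1,778.6885
6 November – 31 December 2024: 56 days, exemption £53,000 → (£143,000 − £53,000) × 2% × 56/366 = £275.4098
Total = £2,054.0984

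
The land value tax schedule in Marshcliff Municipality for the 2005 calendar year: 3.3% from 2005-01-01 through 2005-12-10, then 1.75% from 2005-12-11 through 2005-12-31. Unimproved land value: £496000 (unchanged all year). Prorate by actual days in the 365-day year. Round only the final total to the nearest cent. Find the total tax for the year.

£15925.68

2005-01-01 to 2005-12-10: 344 days at 3.3% → £496000 × 3.3% × 344/365 = £15426.2795
2005-12-11 to 2005-12-31: 21 days at 1.75% → £496000 × 1.75% × 21/365 = £499.3973
Total = £15925.6767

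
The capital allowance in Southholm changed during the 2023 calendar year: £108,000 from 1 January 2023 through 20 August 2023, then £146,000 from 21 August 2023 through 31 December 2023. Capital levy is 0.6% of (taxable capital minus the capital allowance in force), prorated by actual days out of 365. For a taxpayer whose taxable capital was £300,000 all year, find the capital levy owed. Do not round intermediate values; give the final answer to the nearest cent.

£1,068.92

1 January – 20 August 2023: 232 days, exemption £108,000 → (£300,000 − £108,000) × 0.6% × 232/365 = £732.2301
21 August – 31 December 2023: 133 days, exemption £146,000 → (£300,000 − £146,000) × 0.6% × 133/365 = £336.6904
Total = £1,068.9205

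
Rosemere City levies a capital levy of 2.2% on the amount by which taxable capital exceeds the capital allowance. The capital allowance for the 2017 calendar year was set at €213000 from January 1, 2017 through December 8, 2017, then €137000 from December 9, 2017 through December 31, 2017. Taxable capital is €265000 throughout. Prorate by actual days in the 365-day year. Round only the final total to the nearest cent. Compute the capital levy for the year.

€1249.36

January 1 – December 8, 2017: 342 days, exemption €213000 → (€265000 − €213000) × 2.2% × 342/365 = €1071.9123
December 9 – December 31, 2017: 23 days, exemption €137000 → (€265000 − €137000) × 2.2% × 23/365 = €177.4466
Total = €1249.3589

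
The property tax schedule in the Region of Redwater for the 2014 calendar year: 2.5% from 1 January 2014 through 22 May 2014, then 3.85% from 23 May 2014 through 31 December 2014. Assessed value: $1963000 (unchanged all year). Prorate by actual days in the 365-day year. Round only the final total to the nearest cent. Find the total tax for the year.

1 January – 22 May 2014: 142 days at 2.5% → $1963000 × 2.5% × 142/365 = $19092.1918
23 May – 31 December 2014: 223 days at 3.85% → $1963000 × 3.85% × 223/365 = $46173.5247
Total = $65265.7164

$65265.72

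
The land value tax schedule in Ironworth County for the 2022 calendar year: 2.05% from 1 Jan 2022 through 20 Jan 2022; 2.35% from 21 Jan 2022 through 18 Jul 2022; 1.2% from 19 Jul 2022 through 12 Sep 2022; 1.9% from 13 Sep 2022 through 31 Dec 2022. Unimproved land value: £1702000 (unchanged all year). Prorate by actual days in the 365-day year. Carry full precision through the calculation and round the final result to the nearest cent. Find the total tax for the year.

£34406.05

1 Jan – 20 Jan 2022: 20 days at 2.05% → £1702000 × 2.05% × 20/365 = £1911.8356
21 Jan – 18 Jul 2022: 179 days at 2.35% → £1702000 × 2.35% × 179/365 = £19614.9671
19 Jul – 12 Sep 2022: 56 days at 1.2% → £1702000 × 1.2% × 56/365 = £3133.5452
13 Sep – 31 Dec 2022: 110 days at 1.9% → £1702000 × 1.9% × 110/365 = £9745.6986
Total = £34406.0466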